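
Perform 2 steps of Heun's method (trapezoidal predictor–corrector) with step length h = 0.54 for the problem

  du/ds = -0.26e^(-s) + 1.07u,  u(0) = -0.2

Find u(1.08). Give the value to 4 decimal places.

Heun: k1 = f(s_n, u_n); k2 = f(s_n + h, u_n + h·k1); u_{n+1} = u_n + (h/2)·(k1 + k2).
s=0.000000, u=-0.200000:
  k1 = f(0.000000, -0.200000) = -0.474000
  k2 = f(0.540000, -0.455960) = -0.639392
  u ← -0.200000 + (0.54/2)·(-0.474000 + (-0.639392)) = -0.500616
s=0.540000, u=-0.500616:
  k1 = f(0.540000, -0.500616) = -0.687173
  k2 = f(1.080000, -0.871689) = -1.021003
  u ← -0.500616 + (0.54/2)·(-0.687173 + (-1.021003)) = -0.961823
u(1.08) ≈ -0.9618

-0.9618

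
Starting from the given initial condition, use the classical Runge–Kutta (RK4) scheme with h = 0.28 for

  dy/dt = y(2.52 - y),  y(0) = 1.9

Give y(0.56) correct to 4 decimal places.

RK4: k1 = f(t_n, y_n); k2 = f(t_n + h/2, y_n + (h/2)·k1); k3 = f(t_n + h/2, y_n + (h/2)·k2); k4 = f(t_n + h, y_n + h·k3); y_{n+1} = y_n + (h/6)·(k1 + 2k2 + 2k3 + k4).
t=0.000000, y=1.900000:
  k1 = f(0.000000, 1.900000) = 1.178000
  k2 = f(0.140000, 2.064920) = 0.939704
  k3 = f(0.140000, 2.031559) = 0.992297
  k4 = f(0.280000, 2.177843) = 0.745164
  y ← 1.900000 + (0.28/6)·(k1 + 2k2 + 2k3 + k4) = 2.170068
t=0.280000, y=2.170068:
  k1 = f(0.280000, 2.170068) = 0.759377
  k2 = f(0.420000, 2.276380) = 0.554571
  k3 = f(0.420000, 2.247708) = 0.612034
  k4 = f(0.560000, 2.341437) = 0.418094
  y ← 2.170068 + (0.28/6)·(k1 + 2k2 + 2k3 + k4) = 2.333899
y(0.56) ≈ 2.3339

2.3339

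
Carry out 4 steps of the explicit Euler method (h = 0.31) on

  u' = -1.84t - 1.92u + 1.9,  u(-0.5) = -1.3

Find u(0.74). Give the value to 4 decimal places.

0.6918

Euler: u_{n+1} = u_n + h·f(t_n, u_n).
t=-0.500000, u=-1.300000: f=5.316000 → u ← -1.300000 + 0.31·5.316000 = 0.347960
t=-0.190000, u=0.347960: f=1.581517 → u ← 0.347960 + 0.31·1.581517 = 0.838230
t=0.120000, u=0.838230: f=0.069798 → u ← 0.838230 + 0.31·0.069798 = 0.859868
t=0.430000, u=0.859868: f=-0.542146 → u ← 0.859868 + 0.31·(-0.542146) = 0.691802
u(0.74) ≈ 0.6918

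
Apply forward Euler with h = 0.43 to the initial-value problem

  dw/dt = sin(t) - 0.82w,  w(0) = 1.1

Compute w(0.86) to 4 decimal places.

0.6403

Euler: w_{n+1} = w_n + h·f(t_n, w_n).
t=0.000000, w=1.100000: f=-0.902000 → w ← 1.100000 + 0.43·(-0.902000) = 0.712140
t=0.430000, w=0.712140: f=-0.167084 → w ← 0.712140 + 0.43·(-0.167084) = 0.640294
w(0.86) ≈ 0.6403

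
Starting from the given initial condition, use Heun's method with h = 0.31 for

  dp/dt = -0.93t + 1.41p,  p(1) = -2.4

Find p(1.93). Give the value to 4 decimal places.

-10.9580

Heun: k1 = f(t_n, p_n); k2 = f(t_n + h, p_n + h·k1); p_{n+1} = p_n + (h/2)·(k1 + k2).
t=1.000000, p=-2.400000:
  k1 = f(1.000000, -2.400000) = -4.314000
  k2 = f(1.310000, -3.737340) = -6.487949
  p ← -2.400000 + (0.31/2)·(-4.314000 + (-6.487949)) = -4.074302
t=1.310000, p=-4.074302:
  k1 = f(1.310000, -4.074302) = -6.963066
  k2 = f(1.620000, -6.232853) = -10.294922
  p ← -4.074302 + (0.31/2)·(-6.963066 + (-10.294922)) = -6.749290
t=1.620000, p=-6.749290:
  k1 = f(1.620000, -6.749290) = -11.023099
  k2 = f(1.930000, -10.166451) = -16.129596
  p ← -6.749290 + (0.31/2)·(-11.023099 + (-16.129596)) = -10.957958
p(1.93) ≈ -10.9580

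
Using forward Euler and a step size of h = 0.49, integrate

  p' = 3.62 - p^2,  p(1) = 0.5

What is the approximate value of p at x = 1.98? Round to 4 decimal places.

1.6573

Euler: p_{n+1} = p_n + h·f(x_n, p_n).
x=1.000000, p=0.500000: f=3.370000 → p ← 0.500000 + 0.49·3.370000 = 2.151300
x=1.490000, p=2.151300: f=-1.008092 → p ← 2.151300 + 0.49·(-1.008092) = 1.657335
p(1.98) ≈ 1.6573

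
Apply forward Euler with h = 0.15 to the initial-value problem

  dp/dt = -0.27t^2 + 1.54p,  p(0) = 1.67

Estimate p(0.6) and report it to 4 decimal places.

Euler: p_{n+1} = p_n + h·f(t_n, p_n).
t=0.000000, p=1.670000: f=2.571800 → p ← 1.670000 + 0.15·2.571800 = 2.055770
t=0.150000, p=2.055770: f=3.159811 → p ← 2.055770 + 0.15·3.159811 = 2.529742
t=0.300000, p=2.529742: f=3.871502 → p ← 2.529742 + 0.15·3.871502 = 3.110467
t=0.450000, p=3.110467: f=4.735444 → p ← 3.110467 + 0.15·4.735444 = 3.820784
p(0.6) ≈ 3.8208

3.8208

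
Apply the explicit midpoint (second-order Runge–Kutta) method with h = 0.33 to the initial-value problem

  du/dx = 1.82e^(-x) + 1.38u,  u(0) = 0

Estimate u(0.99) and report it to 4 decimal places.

2.6283

Midpoint: k1 = f(x_n, u_n); k2 = f(x_n + h/2, u_n + (h/2)·k1); u_{n+1} = u_n + h·k2.
x=0.000000, u=0.000000:
  k1 = f(0.000000, 0.000000) = 1.820000
  k2 = f(0.165000, 0.300300) = 1.957581
  u ← 0.000000 + 0.33·1.957581 = 0.646002
x=0.330000, u=0.646002:
  k1 = f(0.330000, 0.646002) = 2.199923
  k2 = f(0.495000, 1.008989) = 2.501824
  u ← 0.646002 + 0.33·2.501824 = 1.471603
x=0.660000, u=1.471603:
  k1 = f(0.660000, 1.471603) = 2.971482
  k2 = f(0.825000, 1.961898) = 3.505007
  u ← 1.471603 + 0.33·3.505007 = 2.628256
u(0.99) ≈ 2.6283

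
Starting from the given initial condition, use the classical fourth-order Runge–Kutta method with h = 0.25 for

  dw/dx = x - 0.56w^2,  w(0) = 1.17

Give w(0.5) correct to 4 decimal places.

RK4: k1 = f(x_n, w_n); k2 = f(x_n + h/2, w_n + (h/2)·k1); k3 = f(x_n + h/2, w_n + (h/2)·k2); k4 = f(x_n + h, w_n + h·k3); w_{n+1} = w_n + (h/6)·(k1 + 2k2 + 2k3 + k4).
x=0.000000, w=1.170000:
  k1 = f(0.000000, 1.170000) = -0.766584
  k2 = f(0.125000, 1.074177) = -0.521159
  k3 = f(0.125000, 1.104855) = -0.558595
  k4 = f(0.250000, 1.030351) = -0.344509
  w ← 1.170000 + (0.25/6)·(k1 + 2k2 + 2k3 + k4) = 1.033725
x=0.250000, w=1.033725:
  k1 = f(0.250000, 1.033725) = -0.348409
  k2 = f(0.375000, 0.990174) = -0.174049
  k3 = f(0.375000, 1.011969) = -0.198485
  k4 = f(0.500000, 0.984104) = -0.042338
  w ← 1.033725 + (0.25/6)·(k1 + 2k2 + 2k3 + k4) = 0.986399
w(0.5) ≈ 0.9864

0.9864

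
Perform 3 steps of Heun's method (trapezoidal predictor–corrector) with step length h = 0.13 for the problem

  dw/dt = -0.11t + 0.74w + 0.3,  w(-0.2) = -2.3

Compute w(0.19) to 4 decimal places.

-2.9320

Heun: k1 = f(t_n, w_n); k2 = f(t_n + h, w_n + h·k1); w_{n+1} = w_n + (h/2)·(k1 + k2).
t=-0.200000, w=-2.300000:
  k1 = f(-0.200000, -2.300000) = -1.380000
  k2 = f(-0.070000, -2.479400) = -1.527056
  w ← -2.300000 + (0.13/2)·(-1.380000 + (-1.527056)) = -2.488959
t=-0.070000, w=-2.488959:
  k1 = f(-0.070000, -2.488959) = -1.534129
  k2 = f(0.060000, -2.688395) = -1.696013
  w ← -2.488959 + (0.13/2)·(-1.534129 + (-1.696013)) = -2.698918
t=0.060000, w=-2.698918:
  k1 = f(0.060000, -2.698918) = -1.703799
  k2 = f(0.190000, -2.920412) = -1.882005
  w ← -2.698918 + (0.13/2)·(-1.703799 + (-1.882005)) = -2.931995
w(0.19) ≈ -2.9320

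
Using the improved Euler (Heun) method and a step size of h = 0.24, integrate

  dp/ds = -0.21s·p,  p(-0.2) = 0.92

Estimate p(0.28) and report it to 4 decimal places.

Heun: k1 = f(s_n, p_n); k2 = f(s_n + h, p_n + h·k1); p_{n+1} = p_n + (h/2)·(k1 + k2).
s=-0.200000, p=0.920000:
  k1 = f(-0.200000, 0.920000) = 0.038640
  k2 = f(0.040000, 0.929274) = -0.007806
  p ← 0.920000 + (0.24/2)·(0.038640 + (-0.007806)) = 0.923700
s=0.040000, p=0.923700:
  k1 = f(0.040000, 0.923700) = -0.007759
  k2 = f(0.280000, 0.921838) = -0.054204
  p ← 0.923700 + (0.24/2)·(-0.007759 + (-0.054204)) = 0.916265
p(0.28) ≈ 0.9163

0.9163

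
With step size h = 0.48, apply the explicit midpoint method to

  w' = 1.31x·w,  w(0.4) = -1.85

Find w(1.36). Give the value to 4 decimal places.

Midpoint: k1 = f(x_n, w_n); k2 = f(x_n + h/2, w_n + (h/2)·k1); w_{n+1} = w_n + h·k2.
x=0.400000, w=-1.850000:
  k1 = f(0.400000, -1.850000) = -0.969400
  k2 = f(0.640000, -2.082656) = -1.746099
  w ← -1.850000 + 0.48·(-1.746099) = -2.688127
x=0.880000, w=-2.688127:
  k1 = f(0.880000, -2.688127) = -3.098873
  k2 = f(1.120000, -3.431857) = -5.035221
  w ← -2.688127 + 0.48·(-5.035221) = -5.105033
w(1.36) ≈ -5.1050

-5.1050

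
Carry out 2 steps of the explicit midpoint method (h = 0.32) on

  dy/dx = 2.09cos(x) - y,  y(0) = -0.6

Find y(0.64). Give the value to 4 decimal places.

Midpoint: k1 = f(x_n, y_n); k2 = f(x_n + h/2, y_n + (h/2)·k1); y_{n+1} = y_n + h·k2.
x=0.000000, y=-0.600000:
  k1 = f(0.000000, -0.600000) = 2.690000
  k2 = f(0.160000, -0.169600) = 2.232905
  y ← -0.600000 + 0.32·2.232905 = 0.114530
x=0.320000, y=0.114530:
  k1 = f(0.320000, 0.114530) = 1.869372
  k2 = f(0.480000, 0.413629) = 1.440190
  y ← 0.114530 + 0.32·1.440190 = 0.575390
y(0.64) ≈ 0.5754

0.5754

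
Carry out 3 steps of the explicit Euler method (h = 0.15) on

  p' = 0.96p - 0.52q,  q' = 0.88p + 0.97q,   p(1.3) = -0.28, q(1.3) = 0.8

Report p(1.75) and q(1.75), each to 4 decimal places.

Euler on (p,q): p_{n+1} = p_n + h·p', q_{n+1} = q_n + h·q'.
1.300000: (-0.280000, 0.800000); f=(-0.684800, 0.529600) → (-0.382720, 0.879440)
1.450000: (-0.382720, 0.879440); f=(-0.824720, 0.516263) → (-0.506428, 0.956879)
1.600000: (-0.506428, 0.956879); f=(-0.983748, 0.482516) → (-0.653990, 1.029257)
(p(1.75), q(1.75)) ≈ (-0.6540, 1.0293)

-0.6540, 1.0293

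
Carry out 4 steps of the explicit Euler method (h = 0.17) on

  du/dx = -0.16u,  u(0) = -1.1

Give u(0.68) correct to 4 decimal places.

-0.9851

Euler: u_{n+1} = u_n + h·f(x_n, u_n).
x=0.000000, u=-1.100000: f=0.176000 → u ← -1.100000 + 0.17·0.176000 = -1.070080
x=0.170000, u=-1.070080: f=0.171213 → u ← -1.070080 + 0.17·0.171213 = -1.040974
x=0.340000, u=-1.040974: f=0.166556 → u ← -1.040974 + 0.17·0.166556 = -1.012659
x=0.510000, u=-1.012659: f=0.162025 → u ← -1.012659 + 0.17·0.162025 = -0.985115
u(0.68) ≈ -0.9851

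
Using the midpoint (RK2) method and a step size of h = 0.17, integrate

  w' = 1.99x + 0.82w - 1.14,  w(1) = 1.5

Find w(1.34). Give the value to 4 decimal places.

2.4362

Midpoint: k1 = f(x_n, w_n); k2 = f(x_n + h/2, w_n + (h/2)·k1); w_{n+1} = w_n + h·k2.
x=1.000000, w=1.500000:
  k1 = f(1.000000, 1.500000) = 2.080000
  k2 = f(1.085000, 1.676800) = 2.394126
  w ← 1.500000 + 0.17·2.394126 = 1.907001
x=1.170000, w=1.907001:
  k1 = f(1.170000, 1.907001) = 2.752041
  k2 = f(1.255000, 2.140925) = 3.113008
  w ← 1.907001 + 0.17·3.113008 = 2.436213
w(1.34) ≈ 2.4362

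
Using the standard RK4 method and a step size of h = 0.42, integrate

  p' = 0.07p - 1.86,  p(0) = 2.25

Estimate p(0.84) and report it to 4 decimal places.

0.7770

RK4: k1 = f(x_n, p_n); k2 = f(x_n + h/2, p_n + (h/2)·k1); k3 = f(x_n + h/2, p_n + (h/2)·k2); k4 = f(x_n + h, p_n + h·k3); p_{n+1} = p_n + (h/6)·(k1 + 2k2 + 2k3 + k4).
x=0.000000, p=2.250000:
  k1 = f(0.000000, 2.250000) = -1.702500
  k2 = f(0.210000, 1.892475) = -1.727527
  k3 = f(0.210000, 1.887219) = -1.727895
  k4 = f(0.420000, 1.524284) = -1.753300
  p ← 2.250000 + (0.42/6)·(k1 + 2k2 + 2k3 + k4) = 1.524335
x=0.420000, p=1.524335:
  k1 = f(0.420000, 1.524335) = -1.753297
  k2 = f(0.630000, 1.156143) = -1.779070
  k3 = f(0.630000, 1.150730) = -1.779449
  k4 = f(0.840000, 0.776966) = -1.805612
  p ← 1.524335 + (0.42/6)·(k1 + 2k2 + 2k3 + k4) = 0.777019
p(0.84) ≈ 0.7770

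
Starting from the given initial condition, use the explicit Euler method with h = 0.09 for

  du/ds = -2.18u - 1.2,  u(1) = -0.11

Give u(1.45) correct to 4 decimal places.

Euler: u_{n+1} = u_n + h·f(s_n, u_n).
s=1.000000, u=-0.110000: f=-0.960200 → u ← -0.110000 + 0.09·(-0.960200) = -0.196418
s=1.090000, u=-0.196418: f=-0.771809 → u ← -0.196418 + 0.09·(-0.771809) = -0.265881
s=1.180000, u=-0.265881: f=-0.620380 → u ← -0.265881 + 0.09·(-0.620380) = -0.321715
s=1.270000, u=-0.321715: f=-0.498661 → u ← -0.321715 + 0.09·(-0.498661) = -0.366594
s=1.360000, u=-0.366594: f=-0.400824 → u ← -0.366594 + 0.09·(-0.400824) = -0.402669
u(1.45) ≈ -0.4027

-0.4027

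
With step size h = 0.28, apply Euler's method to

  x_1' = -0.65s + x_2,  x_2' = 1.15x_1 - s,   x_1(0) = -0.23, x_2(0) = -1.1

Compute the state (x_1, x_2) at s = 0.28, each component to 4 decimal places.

-0.5380, -1.1741

Euler on (x_1,x_2): x_1_{n+1} = x_1_n + h·x_1', x_2_{n+1} = x_2_n + h·x_2'.
0.000000: (-0.230000, -1.100000); f=(-1.100000, -0.264500) → (-0.538000, -1.174060)
(x_1(0.28), x_2(0.28)) ≈ (-0.5380, -1.1741)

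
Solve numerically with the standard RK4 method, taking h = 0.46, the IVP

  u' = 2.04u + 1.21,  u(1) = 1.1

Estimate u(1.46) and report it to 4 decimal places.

3.7222

RK4: k1 = f(t_n, u_n); k2 = f(t_n + h/2, u_n + (h/2)·k1); k3 = f(t_n + h/2, u_n + (h/2)·k2); k4 = f(t_n + h, u_n + h·k3); u_{n+1} = u_n + (h/6)·(k1 + 2k2 + 2k3 + k4).
t=1.000000, u=1.100000:
  k1 = f(1.000000, 1.100000) = 3.454000
  k2 = f(1.230000, 1.894420) = 5.074617
  k3 = f(1.230000, 2.267162) = 5.835010
  k4 = f(1.460000, 3.784105) = 8.929574
  u ← 1.100000 + (0.46/6)·(k1 + 2k2 + 2k3 + k4) = 3.722217
u(1.46) ≈ 3.7222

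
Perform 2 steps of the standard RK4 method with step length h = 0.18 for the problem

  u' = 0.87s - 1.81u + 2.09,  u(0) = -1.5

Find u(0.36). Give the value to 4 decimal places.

-0.1832

RK4: k1 = f(s_n, u_n); k2 = f(s_n + h/2, u_n + (h/2)·k1); k3 = f(s_n + h/2, u_n + (h/2)·k2); k4 = f(s_n + h, u_n + h·k3); u_{n+1} = u_n + (h/6)·(k1 + 2k2 + 2k3 + k4).
s=0.000000, u=-1.500000:
  k1 = f(0.000000, -1.500000) = 4.805000
  k2 = f(0.090000, -1.067550) = 4.100566
  k3 = f(0.090000, -1.130949) = 4.215318
  k4 = f(0.180000, -0.741243) = 3.588249
  u ← -1.500000 + (0.18/6)·(k1 + 2k2 + 2k3 + k4) = -0.749250
s=0.180000, u=-0.749250:
  k1 = f(0.180000, -0.749250) = 3.602742
  k2 = f(0.270000, -0.425003) = 3.094155
  k3 = f(0.270000, -0.470776) = 3.177004
  k4 = f(0.360000, -0.177389) = 2.724274
  u ← -0.749250 + (0.18/6)·(k1 + 2k2 + 2k3 + k4) = -0.183170
u(0.36) ≈ -0.1832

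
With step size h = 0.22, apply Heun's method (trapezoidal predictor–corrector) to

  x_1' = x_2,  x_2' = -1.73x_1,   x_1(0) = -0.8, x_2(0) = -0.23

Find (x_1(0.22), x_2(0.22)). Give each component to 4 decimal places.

-0.8171, 0.0841

Heun on (x_1,x_2): k1 = f(x_n, state_n); k2 = f(x_n + h, state_n + h·k1); state_{n+1} = state_n + (h/2)·(k1 + k2).
0.000000: (-0.800000, -0.230000)
  k1 = (-0.230000, 1.384000)
  predictor → (-0.850600, 0.074480)
  k2 = (0.074480, 1.471538)
  → (-0.817107, 0.084109)
(x_1(0.22), x_2(0.22)) ≈ (-0.8171, 0.0841)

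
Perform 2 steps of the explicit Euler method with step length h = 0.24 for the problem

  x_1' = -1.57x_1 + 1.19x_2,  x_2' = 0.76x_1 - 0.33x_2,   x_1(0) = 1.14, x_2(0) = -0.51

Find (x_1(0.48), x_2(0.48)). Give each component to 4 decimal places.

Euler on (x_1,x_2): x_1_{n+1} = x_1_n + h·x_1', x_2_{n+1} = x_2_n + h·x_2'.
0.000000: (1.140000, -0.510000); f=(-2.396700, 1.034700) → (0.564792, -0.261672)
0.240000: (0.564792, -0.261672); f=(-1.198113, 0.515594) → (0.277245, -0.137930)
(x_1(0.48), x_2(0.48)) ≈ (0.2772, -0.1379)

0.2772, -0.1379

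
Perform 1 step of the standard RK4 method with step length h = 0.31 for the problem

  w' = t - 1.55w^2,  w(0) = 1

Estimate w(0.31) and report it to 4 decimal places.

0.7139

RK4: k1 = f(t_n, w_n); k2 = f(t_n + h/2, w_n + (h/2)·k1); k3 = f(t_n + h/2, w_n + (h/2)·k2); k4 = f(t_n + h, w_n + h·k3); w_{n+1} = w_n + (h/6)·(k1 + 2k2 + 2k3 + k4).
t=0.000000, w=1.000000:
  k1 = f(0.000000, 1.000000) = -1.550000
  k2 = f(0.155000, 0.759750) = -0.739691
  k3 = f(0.155000, 0.885348) = -1.059953
  k4 = f(0.310000, 0.671414) = -0.388736
  w ← 1.000000 + (0.31/6)·(k1 + 2k2 + 2k3 + k4) = 0.713869
w(0.31) ≈ 0.7139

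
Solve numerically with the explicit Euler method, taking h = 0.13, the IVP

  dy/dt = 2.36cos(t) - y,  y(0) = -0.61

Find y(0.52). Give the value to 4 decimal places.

0.6245

Euler: y_{n+1} = y_n + h·f(t_n, y_n).
t=0.000000, y=-0.610000: f=2.970000 → y ← -0.610000 + 0.13·2.970000 = -0.223900
t=0.130000, y=-0.223900: f=2.563986 → y ← -0.223900 + 0.13·2.563986 = 0.109418
t=0.260000, y=0.109418: f=2.171262 → y ← 0.109418 + 0.13·2.171262 = 0.391682
t=0.390000, y=0.391682: f=1.791103 → y ← 0.391682 + 0.13·1.791103 = 0.624526
y(0.52) ≈ 0.6245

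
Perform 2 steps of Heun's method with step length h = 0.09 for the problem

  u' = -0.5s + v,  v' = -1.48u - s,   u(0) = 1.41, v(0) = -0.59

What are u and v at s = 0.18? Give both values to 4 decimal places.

Heun on (u,v): k1 = f(s_n, state_n); k2 = f(s_n + h, state_n + h·k1); state_{n+1} = state_n + (h/2)·(k1 + k2).
0.000000: (1.410000, -0.590000)
  k1 = (-0.590000, -2.086800)
  predictor → (1.356900, -0.777812)
  k2 = (-0.822812, -2.098212)
  → (1.346423, -0.778326)
0.090000: (1.346423, -0.778326)
  k1 = (-0.823326, -2.082707)
  predictor → (1.272324, -0.965769)
  k2 = (-1.055769, -2.063040)
  → (1.261864, -0.964884)
(u(0.18), v(0.18)) ≈ (1.2619, -0.9649)

1.2619, -0.9649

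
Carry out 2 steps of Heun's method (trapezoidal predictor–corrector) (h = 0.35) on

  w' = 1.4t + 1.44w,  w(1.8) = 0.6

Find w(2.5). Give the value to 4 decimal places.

4.9418

Heun: k1 = f(t_n, w_n); k2 = f(t_n + h, w_n + h·k1); w_{n+1} = w_n + (h/2)·(k1 + k2).
t=1.800000, w=0.600000:
  k1 = f(1.800000, 0.600000) = 3.384000
  k2 = f(2.150000, 1.784400) = 5.579536
  w ← 0.600000 + (0.35/2)·(3.384000 + 5.579536) = 2.168619
t=2.150000, w=2.168619:
  k1 = f(2.150000, 2.168619) = 6.132811
  k2 = f(2.500000, 4.315103) = 9.713748
  w ← 2.168619 + (0.35/2)·(6.132811 + 9.713748) = 4.941767
w(2.5) ≈ 4.9418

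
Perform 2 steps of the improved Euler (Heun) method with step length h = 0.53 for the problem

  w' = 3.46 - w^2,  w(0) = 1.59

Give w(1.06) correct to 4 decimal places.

1.6150

Heun: k1 = f(t_n, w_n); k2 = f(t_n + h, w_n + h·k1); w_{n+1} = w_n + (h/2)·(k1 + k2).
t=0.000000, w=1.590000:
  k1 = f(0.000000, 1.590000) = 0.931900
  k2 = f(0.530000, 2.083907) = -0.882668
  w ← 1.590000 + (0.53/2)·(0.931900 + (-0.882668)) = 1.603046
t=0.530000, w=1.603046:
  k1 = f(0.530000, 1.603046) = 0.890242
  k2 = f(1.060000, 2.074875) = -0.845105
  w ← 1.603046 + (0.53/2)·(0.890242 + (-0.845105)) = 1.615008
w(1.06) ≈ 1.6150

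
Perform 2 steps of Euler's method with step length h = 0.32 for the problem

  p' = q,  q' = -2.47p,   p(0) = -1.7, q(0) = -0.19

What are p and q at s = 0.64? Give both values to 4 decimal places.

-1.3916, 2.5454

Euler on (p,q): p_{n+1} = p_n + h·p', q_{n+1} = q_n + h·q'.
0.000000: (-1.700000, -0.190000); f=(-0.190000, 4.199000) → (-1.760800, 1.153680)
0.320000: (-1.760800, 1.153680); f=(1.153680, 4.349176) → (-1.391622, 2.545416)
(p(0.64), q(0.64)) ≈ (-1.3916, 2.5454)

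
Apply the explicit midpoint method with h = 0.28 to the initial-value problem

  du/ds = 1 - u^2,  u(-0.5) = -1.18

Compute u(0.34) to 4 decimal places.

Midpoint: k1 = f(s_n, u_n); k2 = f(s_n + h/2, u_n + (h/2)·k1); u_{n+1} = u_n + h·k2.
s=-0.500000, u=-1.180000:
  k1 = f(-0.500000, -1.180000) = -0.392400
  k2 = f(-0.360000, -1.234936) = -0.525067
  u ← -1.180000 + 0.28·(-0.525067) = -1.327019
s=-0.220000, u=-1.327019:
  k1 = f(-0.220000, -1.327019) = -0.760979
  k2 = f(-0.080000, -1.433556) = -1.055082
  u ← -1.327019 + 0.28·(-1.055082) = -1.622442
s=0.060000, u=-1.622442:
  k1 = f(0.060000, -1.622442) = -1.632317
  k2 = f(0.200000, -1.850966) = -2.426076
  u ← -1.622442 + 0.28·(-2.426076) = -2.301743
u(0.34) ≈ -2.3017

-2.3017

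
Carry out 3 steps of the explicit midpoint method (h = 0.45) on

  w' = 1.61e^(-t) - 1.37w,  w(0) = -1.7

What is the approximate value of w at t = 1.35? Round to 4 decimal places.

0.0704

Midpoint: k1 = f(t_n, w_n); k2 = f(t_n + h/2, w_n + (h/2)·k1); w_{n+1} = w_n + h·k2.
t=0.000000, w=-1.700000:
  k1 = f(0.000000, -1.700000) = 3.939000
  k2 = f(0.225000, -0.813725) = 2.400414
  w ← -1.700000 + 0.45·2.400414 = -0.619814
t=0.450000, w=-0.619814:
  k1 = f(0.450000, -0.619814) = 1.875726
  k2 = f(0.675000, -0.197775) = 1.090694
  w ← -0.619814 + 0.45·1.090694 = -0.129001
t=0.900000, w=-0.129001:
  k1 = f(0.900000, -0.129001) = 0.831309
  k2 = f(1.125000, 0.058043) = 0.443171
  w ← -0.129001 + 0.45·0.443171 = 0.070426
w(1.35) ≈ 0.0704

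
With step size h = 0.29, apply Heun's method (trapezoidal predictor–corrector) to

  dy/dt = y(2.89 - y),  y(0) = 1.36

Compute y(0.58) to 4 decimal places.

2.3470

Heun: k1 = f(t_n, y_n); k2 = f(t_n + h, y_n + h·k1); y_{n+1} = y_n + (h/2)·(k1 + k2).
t=0.000000, y=1.360000:
  k1 = f(0.000000, 1.360000) = 2.080800
  k2 = f(0.290000, 1.963432) = 1.819253
  y ← 1.360000 + (0.29/2)·(2.080800 + 1.819253) = 1.925508
t=0.290000, y=1.925508:
  k1 = f(0.290000, 1.925508) = 1.857137
  k2 = f(0.580000, 2.464078) = 1.049506
  y ← 1.925508 + (0.29/2)·(1.857137 + 1.049506) = 2.346971
y(0.58) ≈ 2.3470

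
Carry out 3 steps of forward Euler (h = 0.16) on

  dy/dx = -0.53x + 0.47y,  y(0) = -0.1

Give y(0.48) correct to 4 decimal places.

-0.1660

Euler: y_{n+1} = y_n + h·f(x_n, y_n).
x=0.000000, y=-0.100000: f=-0.047000 → y ← -0.100000 + 0.16·(-0.047000) = -0.107520
x=0.160000, y=-0.107520: f=-0.135334 → y ← -0.107520 + 0.16·(-0.135334) = -0.129174
x=0.320000, y=-0.129174: f=-0.230312 → y ← -0.129174 + 0.16·(-0.230312) = -0.166023
y(0.48) ≈ -0.1660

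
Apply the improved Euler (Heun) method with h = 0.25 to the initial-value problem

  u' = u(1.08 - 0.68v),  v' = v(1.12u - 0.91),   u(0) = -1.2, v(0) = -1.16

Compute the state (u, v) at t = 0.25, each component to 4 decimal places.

-1.7938, -0.6508

Heun on (u,v): k1 = f(t_n, state_n); k2 = f(t_n + h, state_n + h·k1); state_{n+1} = state_n + (h/2)·(k1 + k2).
0.000000: (-1.200000, -1.160000)
  k1 = (-2.242560, 2.614640)
  predictor → (-1.760640, -0.506340)
  k2 = (-2.507699, 1.459230)
  → (-1.793782, -0.650766)
(u(0.25), v(0.25)) ≈ (-1.7938, -0.6508)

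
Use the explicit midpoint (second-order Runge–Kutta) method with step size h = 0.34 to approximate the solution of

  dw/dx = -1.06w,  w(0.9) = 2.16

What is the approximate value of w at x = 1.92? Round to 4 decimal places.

Midpoint: k1 = f(x_n, w_n); k2 = f(x_n + h/2, w_n + (h/2)·k1); w_{n+1} = w_n + h·k2.
x=0.900000, w=2.160000:
  k1 = f(0.900000, 2.160000) = -2.289600
  k2 = f(1.070000, 1.770768) = -1.877014
  w ← 2.160000 + 0.34·(-1.877014) = 1.521815
x=1.240000, w=1.521815:
  k1 = f(1.240000, 1.521815) = -1.613124
  k2 = f(1.410000, 1.247584) = -1.322439
  w ← 1.521815 + 0.34·(-1.322439) = 1.072186
x=1.580000, w=1.072186:
  k1 = f(1.580000, 1.072186) = -1.136517
  k2 = f(1.750000, 0.878978) = -0.931717
  w ← 1.072186 + 0.34·(-0.931717) = 0.755402
w(1.92) ≈ 0.7554

0.7554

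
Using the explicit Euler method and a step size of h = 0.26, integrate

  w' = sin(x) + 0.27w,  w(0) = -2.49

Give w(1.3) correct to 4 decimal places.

Euler: w_{n+1} = w_n + h·f(x_n, w_n).
x=0.000000, w=-2.490000: f=-0.672300 → w ← -2.490000 + 0.26·(-0.672300) = -2.664798
x=0.260000, w=-2.664798: f=-0.462415 → w ← -2.664798 + 0.26·(-0.462415) = -2.785026
x=0.520000, w=-2.785026: f=-0.255077 → w ← -2.785026 + 0.26·(-0.255077) = -2.851346
x=0.780000, w=-2.851346: f=-0.066584 → w ← -2.851346 + 0.26·(-0.066584) = -2.868658
x=1.040000, w=-2.868658: f=0.087867 → w ← -2.868658 + 0.26·0.087867 = -2.845812
w(1.3) ≈ -2.8458

-2.8458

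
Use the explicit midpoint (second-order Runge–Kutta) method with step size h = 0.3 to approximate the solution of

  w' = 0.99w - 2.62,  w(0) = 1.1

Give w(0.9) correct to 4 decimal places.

-1.0837

Midpoint: k1 = f(x_n, w_n); k2 = f(x_n + h/2, w_n + (h/2)·k1); w_{n+1} = w_n + h·k2.
x=0.000000, w=1.100000:
  k1 = f(0.000000, 1.100000) = -1.531000
  k2 = f(0.150000, 0.870350) = -1.758354
  w ← 1.100000 + 0.3·(-1.758354) = 0.572494
x=0.300000, w=0.572494:
  k1 = f(0.300000, 0.572494) = -2.053231
  k2 = f(0.450000, 0.264509) = -2.358136
  w ← 0.572494 + 0.3·(-2.358136) = -0.134947
x=0.600000, w=-0.134947:
  k1 = f(0.600000, -0.134947) = -2.753597
  k2 = f(0.750000, -0.547986) = -3.162507
  w ← -0.134947 + 0.3·(-3.162507) = -1.083699
w(0.9) ≈ -1.0837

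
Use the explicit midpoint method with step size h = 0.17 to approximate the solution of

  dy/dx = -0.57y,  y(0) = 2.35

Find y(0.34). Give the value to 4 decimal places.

1.9366

Midpoint: k1 = f(x_n, y_n); k2 = f(x_n + h/2, y_n + (h/2)·k1); y_{n+1} = y_n + h·k2.
x=0.000000, y=2.350000:
  k1 = f(0.000000, 2.350000) = -1.339500
  k2 = f(0.085000, 2.236143) = -1.274601
  y ← 2.350000 + 0.17·(-1.274601) = 2.133318
x=0.170000, y=2.133318:
  k1 = f(0.170000, 2.133318) = -1.215991
  k2 = f(0.255000, 2.029959) = -1.157076
  y ← 2.133318 + 0.17·(-1.157076) = 1.936615
y(0.34) ≈ 1.9366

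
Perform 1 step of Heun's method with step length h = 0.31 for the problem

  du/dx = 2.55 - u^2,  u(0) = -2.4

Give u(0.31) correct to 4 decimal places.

Heun: k1 = f(x_n, u_n); k2 = f(x_n + h, u_n + h·k1); u_{n+1} = u_n + (h/2)·(k1 + k2).
x=0.000000, u=-2.400000:
  k1 = f(0.000000, -2.400000) = -3.210000
  k2 = f(0.310000, -3.395100) = -8.976704
  u ← -2.400000 + (0.31/2)·(-3.210000 + (-8.976704)) = -4.288939
u(0.31) ≈ -4.2889

-4.2889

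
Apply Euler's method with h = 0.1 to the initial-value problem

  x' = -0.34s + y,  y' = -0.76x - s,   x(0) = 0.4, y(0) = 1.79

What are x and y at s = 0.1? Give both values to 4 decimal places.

Euler on (x,y): x_{n+1} = x_n + h·x', y_{n+1} = y_n + h·y'.
0.000000: (0.400000, 1.790000); f=(1.790000, -0.304000) → (0.579000, 1.759600)
(x(0.1), y(0.1)) ≈ (0.5790, 1.7596)

0.5790, 1.7596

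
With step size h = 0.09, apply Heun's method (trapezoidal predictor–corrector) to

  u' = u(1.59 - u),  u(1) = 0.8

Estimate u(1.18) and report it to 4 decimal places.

0.9128

Heun: k1 = f(t_n, u_n); k2 = f(t_n + h, u_n + h·k1); u_{n+1} = u_n + (h/2)·(k1 + k2).
t=1.000000, u=0.800000:
  k1 = f(1.000000, 0.800000) = 0.632000
  k2 = f(1.090000, 0.856880) = 0.628196
  u ← 0.800000 + (0.09/2)·(0.632000 + 0.628196) = 0.856709
t=1.090000, u=0.856709:
  k1 = f(1.090000, 0.856709) = 0.628217
  k2 = f(1.180000, 0.913248) = 0.618042
  u ← 0.856709 + (0.09/2)·(0.628217 + 0.618042) = 0.912790
u(1.18) ≈ 0.9128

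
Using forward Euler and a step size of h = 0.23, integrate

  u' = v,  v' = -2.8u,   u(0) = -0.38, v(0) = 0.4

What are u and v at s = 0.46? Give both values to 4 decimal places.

-0.1397, 0.8302

Euler on (u,v): u_{n+1} = u_n + h·u', v_{n+1} = v_n + h·v'.
0.000000: (-0.380000, 0.400000); f=(0.400000, 1.064000) → (-0.288000, 0.644720)
0.230000: (-0.288000, 0.644720); f=(0.644720, 0.806400) → (-0.139714, 0.830192)
(u(0.46), v(0.46)) ≈ (-0.1397, 0.8302)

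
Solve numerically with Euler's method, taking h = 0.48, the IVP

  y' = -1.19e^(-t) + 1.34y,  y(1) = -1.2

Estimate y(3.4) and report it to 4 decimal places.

Euler: y_{n+1} = y_n + h·f(t_n, y_n).
t=1.000000, y=-1.200000: f=-2.045777 → y ← -1.200000 + 0.48·(-2.045777) = -2.181973
t=1.480000, y=-2.181973: f=-3.194732 → y ← -2.181973 + 0.48·(-3.194732) = -3.715444
t=1.960000, y=-3.715444: f=-5.146317 → y ← -3.715444 + 0.48·(-5.146317) = -6.185676
t=2.440000, y=-6.185676: f=-8.392528 → y ← -6.185676 + 0.48·(-8.392528) = -10.214090
t=2.920000, y=-10.214090: f=-13.751061 → y ← -10.214090 + 0.48·(-13.751061) = -16.814599
y(3.4) ≈ -16.8146

-16.8146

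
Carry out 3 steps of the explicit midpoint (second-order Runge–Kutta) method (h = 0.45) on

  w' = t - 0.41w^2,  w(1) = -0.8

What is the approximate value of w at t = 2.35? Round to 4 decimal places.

Midpoint: k1 = f(t_n, w_n); k2 = f(t_n + h/2, w_n + (h/2)·k1); w_{n+1} = w_n + h·k2.
t=1.000000, w=-0.800000:
  k1 = f(1.000000, -0.800000) = 0.737600
  k2 = f(1.225000, -0.634040) = 1.060177
  w ← -0.800000 + 0.45·1.060177 = -0.322920
t=1.450000, w=-0.322920:
  k1 = f(1.450000, -0.322920) = 1.407246
  k2 = f(1.675000, -0.006290) = 1.674984
  w ← -0.322920 + 0.45·1.674984 = 0.430822
t=1.900000, w=0.430822:
  k1 = f(1.900000, 0.430822) = 1.823901
  k2 = f(2.125000, 0.841200) = 1.834877
  w ← 0.430822 + 0.45·1.834877 = 1.256517
w(2.35) ≈ 1.2565

1.2565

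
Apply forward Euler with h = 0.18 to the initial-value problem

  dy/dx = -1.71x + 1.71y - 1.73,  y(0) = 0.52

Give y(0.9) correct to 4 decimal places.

Euler: y_{n+1} = y_n + h·f(x_n, y_n).
x=0.000000, y=0.520000: f=-0.840800 → y ← 0.520000 + 0.18·(-0.840800) = 0.368656
x=0.180000, y=0.368656: f=-1.407398 → y ← 0.368656 + 0.18·(-1.407398) = 0.115324
x=0.360000, y=0.115324: f=-2.148395 → y ← 0.115324 + 0.18·(-2.148395) = -0.271387
x=0.540000, y=-0.271387: f=-3.117472 → y ← -0.271387 + 0.18·(-3.117472) = -0.832532
x=0.720000, y=-0.832532: f=-4.384829 → y ← -0.832532 + 0.18·(-4.384829) = -1.621801
y(0.9) ≈ -1.6218

-1.6218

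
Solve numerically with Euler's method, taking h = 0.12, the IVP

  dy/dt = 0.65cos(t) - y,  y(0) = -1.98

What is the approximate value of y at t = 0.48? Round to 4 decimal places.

-0.9346

Euler: y_{n+1} = y_n + h·f(t_n, y_n).
t=0.000000, y=-1.980000: f=2.630000 → y ← -1.980000 + 0.12·2.630000 = -1.664400
t=0.120000, y=-1.664400: f=2.309726 → y ← -1.664400 + 0.12·2.309726 = -1.387233
t=0.240000, y=-1.387233: f=2.018603 → y ← -1.387233 + 0.12·2.018603 = -1.145001
t=0.360000, y=-1.145001: f=1.753334 → y ← -1.145001 + 0.12·1.753334 = -0.934601
y(0.48) ≈ -0.9346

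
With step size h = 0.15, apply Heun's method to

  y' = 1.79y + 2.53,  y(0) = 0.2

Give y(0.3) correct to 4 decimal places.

1.3324

Heun: k1 = f(t_n, y_n); k2 = f(t_n + h, y_n + h·k1); y_{n+1} = y_n + (h/2)·(k1 + k2).
t=0.000000, y=0.200000:
  k1 = f(0.000000, 0.200000) = 2.888000
  k2 = f(0.150000, 0.633200) = 3.663428
  y ← 0.200000 + (0.15/2)·(2.888000 + 3.663428) = 0.691357
t=0.150000, y=0.691357:
  k1 = f(0.150000, 0.691357) = 3.767529
  k2 = f(0.300000, 1.256486) = 4.779111
  y ← 0.691357 + (0.15/2)·(3.767529 + 4.779111) = 1.332355
y(0.3) ≈ 1.3324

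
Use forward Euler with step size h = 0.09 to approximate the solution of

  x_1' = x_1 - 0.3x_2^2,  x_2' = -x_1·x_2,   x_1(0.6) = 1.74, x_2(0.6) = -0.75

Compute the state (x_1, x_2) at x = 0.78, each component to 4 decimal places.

Euler on (x_1,x_2): x_1_{n+1} = x_1_n + h·x_1', x_2_{n+1} = x_2_n + h·x_2'.
0.600000: (1.740000, -0.750000); f=(1.571250, 1.305000) → (1.881412, -0.632550)
0.690000: (1.881412, -0.632550); f=(1.761377, 1.190087) → (2.039936, -0.525442)
(x_1(0.78), x_2(0.78)) ≈ (2.0399, -0.5254)

2.0399, -0.5254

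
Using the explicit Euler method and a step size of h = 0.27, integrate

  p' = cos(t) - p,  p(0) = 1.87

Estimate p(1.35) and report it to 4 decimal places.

Euler: p_{n+1} = p_n + h·f(t_n, p_n).
t=0.000000, p=1.870000: f=-0.870000 → p ← 1.870000 + 0.27·(-0.870000) = 1.635100
t=0.270000, p=1.635100: f=-0.671329 → p ← 1.635100 + 0.27·(-0.671329) = 1.453841
t=0.540000, p=1.453841: f=-0.596132 → p ← 1.453841 + 0.27·(-0.596132) = 1.292885
t=0.810000, p=1.292885: f=-0.603387 → p ← 1.292885 + 0.27·(-0.603387) = 1.129971
t=1.080000, p=1.129971: f=-0.658643 → p ← 1.129971 + 0.27·(-0.658643) = 0.952137
p(1.35) ≈ 0.9521

0.9521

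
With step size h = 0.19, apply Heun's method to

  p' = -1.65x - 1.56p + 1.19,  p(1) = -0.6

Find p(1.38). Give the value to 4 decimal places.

Heun: k1 = f(x_n, p_n); k2 = f(x_n + h, p_n + h·k1); p_{n+1} = p_n + (h/2)·(k1 + k2).
x=1.000000, p=-0.600000:
  k1 = f(1.000000, -0.600000) = 0.476000
  k2 = f(1.190000, -0.509560) = 0.021414
  p ← -0.600000 + (0.19/2)·(0.476000 + 0.021414) = -0.552746
x=1.190000, p=-0.552746:
  k1 = f(1.190000, -0.552746) = 0.088783
  k2 = f(1.380000, -0.535877) = -0.251032
  p ← -0.552746 + (0.19/2)·(0.088783 + (-0.251032)) = -0.568159
p(1.38) ≈ -0.5682

-0.5682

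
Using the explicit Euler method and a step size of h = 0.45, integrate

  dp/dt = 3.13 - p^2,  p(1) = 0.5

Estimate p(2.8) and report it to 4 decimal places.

Euler: p_{n+1} = p_n + h·f(t_n, p_n).
t=1.000000, p=0.500000: f=2.880000 → p ← 0.500000 + 0.45·2.880000 = 1.796000
t=1.450000, p=1.796000: f=-0.095616 → p ← 1.796000 + 0.45·(-0.095616) = 1.752973
t=1.900000, p=1.752973: f=0.057086 → p ← 1.752973 + 0.45·0.057086 = 1.778662
t=2.350000, p=1.778662: f=-0.033637 → p ← 1.778662 + 0.45·(-0.033637) = 1.763525
p(2.8) ≈ 1.7635

1.7635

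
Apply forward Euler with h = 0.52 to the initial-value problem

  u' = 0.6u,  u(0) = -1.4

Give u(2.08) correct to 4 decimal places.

Euler: u_{n+1} = u_n + h·f(x_n, u_n).
x=0.000000, u=-1.400000: f=-0.840000 → u ← -1.400000 + 0.52·(-0.840000) = -1.836800
x=0.520000, u=-1.836800: f=-1.102080 → u ← -1.836800 + 0.52·(-1.102080) = -2.409882
x=1.040000, u=-2.409882: f=-1.445929 → u ← -2.409882 + 0.52·(-1.445929) = -3.161765
x=1.560000, u=-3.161765: f=-1.897059 → u ← -3.161765 + 0.52·(-1.897059) = -4.148235
u(2.08) ≈ -4.1482

-4.1482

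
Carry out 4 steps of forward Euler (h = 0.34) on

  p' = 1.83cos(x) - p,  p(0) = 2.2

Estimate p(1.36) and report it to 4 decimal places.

Euler: p_{n+1} = p_n + h·f(x_n, p_n).
x=0.000000, p=2.200000: f=-0.370000 → p ← 2.200000 + 0.34·(-0.370000) = 2.074200
x=0.340000, p=2.074200: f=-0.348959 → p ← 2.074200 + 0.34·(-0.348959) = 1.955554
x=0.680000, p=1.955554: f=-0.532596 → p ← 1.955554 + 0.34·(-0.532596) = 1.774471
x=1.020000, p=1.774471: f=-0.816712 → p ← 1.774471 + 0.34·(-0.816712) = 1.496789
p(1.36) ≈ 1.4968

1.4968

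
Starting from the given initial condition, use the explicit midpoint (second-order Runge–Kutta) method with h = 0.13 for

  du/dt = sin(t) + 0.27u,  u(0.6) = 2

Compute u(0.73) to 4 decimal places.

Midpoint: k1 = f(t_n, u_n); k2 = f(t_n + h/2, u_n + (h/2)·k1); u_{n+1} = u_n + h·k2.
t=0.600000, u=2.000000:
  k1 = f(0.600000, 2.000000) = 1.104642
  k2 = f(0.665000, 2.071802) = 1.176446
  u ← 2.000000 + 0.13·1.176446 = 2.152938
u(0.73) ≈ 2.1529

2.1529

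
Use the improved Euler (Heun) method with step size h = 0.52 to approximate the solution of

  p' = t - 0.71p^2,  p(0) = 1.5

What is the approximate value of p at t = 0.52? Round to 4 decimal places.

1.1372

Heun: k1 = f(t_n, p_n); k2 = f(t_n + h, p_n + h·k1); p_{n+1} = p_n + (h/2)·(k1 + k2).
t=0.000000, p=1.500000:
  k1 = f(0.000000, 1.500000) = -1.597500
  k2 = f(0.520000, 0.669300) = 0.201947
  p ← 1.500000 + (0.52/2)·(-1.597500 + 0.201947) = 1.137156
p(0.52) ≈ 1.1372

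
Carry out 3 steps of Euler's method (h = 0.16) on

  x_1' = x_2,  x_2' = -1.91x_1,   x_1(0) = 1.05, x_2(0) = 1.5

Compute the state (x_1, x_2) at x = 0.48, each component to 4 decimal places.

Euler on (x_1,x_2): x_1_{n+1} = x_1_n + h·x_1', x_2_{n+1} = x_2_n + h·x_2'.
0.000000: (1.050000, 1.500000); f=(1.500000, -2.005500) → (1.290000, 1.179120)
0.160000: (1.290000, 1.179120); f=(1.179120, -2.463900) → (1.478659, 0.784896)
0.320000: (1.478659, 0.784896); f=(0.784896, -2.824239) → (1.604243, 0.333018)
(x_1(0.48), x_2(0.48)) ≈ (1.6042, 0.3330)

1.6042, 0.3330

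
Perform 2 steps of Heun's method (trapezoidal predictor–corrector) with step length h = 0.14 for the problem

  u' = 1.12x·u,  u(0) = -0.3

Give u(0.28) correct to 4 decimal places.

Heun: k1 = f(x_n, u_n); k2 = f(x_n + h, u_n + h·k1); u_{n+1} = u_n + (h/2)·(k1 + k2).
x=0.000000, u=-0.300000:
  k1 = f(0.000000, -0.300000) = 0.000000
  k2 = f(0.140000, -0.300000) = -0.047040
  u ← -0.300000 + (0.14/2)·(0.000000 + (-0.047040)) = -0.303293
x=0.140000, u=-0.303293:
  k1 = f(0.140000, -0.303293) = -0.047556
  k2 = f(0.280000, -0.309951) = -0.097201
  u ← -0.303293 + (0.14/2)·(-0.047556 + (-0.097201)) = -0.313426
u(0.28) ≈ -0.3134

-0.3134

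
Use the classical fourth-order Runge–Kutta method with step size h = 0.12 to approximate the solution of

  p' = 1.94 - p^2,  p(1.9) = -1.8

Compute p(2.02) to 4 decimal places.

-1.9966

RK4: k1 = f(s_n, p_n); k2 = f(s_n + h/2, p_n + (h/2)·k1); k3 = f(s_n + h/2, p_n + (h/2)·k2); k4 = f(s_n + h, p_n + h·k3); p_{n+1} = p_n + (h/6)·(k1 + 2k2 + 2k3 + k4).
s=1.900000, p=-1.800000:
  k1 = f(1.900000, -1.800000) = -1.300000
  k2 = f(1.960000, -1.878000) = -1.586884
  k3 = f(1.960000, -1.895213) = -1.651832
  k4 = f(2.020000, -1.998220) = -2.052883
  p ← -1.800000 + (0.12/6)·(k1 + 2k2 + 2k3 + k4) = -1.996606
p(2.02) ≈ -1.9966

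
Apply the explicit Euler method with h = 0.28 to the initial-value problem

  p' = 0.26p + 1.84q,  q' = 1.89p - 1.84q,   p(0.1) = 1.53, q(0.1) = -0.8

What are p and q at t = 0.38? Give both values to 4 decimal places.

Euler on (p,q): p_{n+1} = p_n + h·p', q_{n+1} = q_n + h·q'.
0.100000: (1.530000, -0.800000); f=(-1.074200, 4.363700) → (1.229224, 0.421836)
(p(0.38), q(0.38)) ≈ (1.2292, 0.4218)

1.2292, 0.4218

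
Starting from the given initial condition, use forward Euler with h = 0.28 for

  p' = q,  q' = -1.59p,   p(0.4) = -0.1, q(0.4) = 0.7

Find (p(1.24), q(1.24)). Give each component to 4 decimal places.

0.5010, 0.5662

Euler on (p,q): p_{n+1} = p_n + h·p', q_{n+1} = q_n + h·q'.
0.400000: (-0.100000, 0.700000); f=(0.700000, 0.159000) → (0.096000, 0.744520)
0.680000: (0.096000, 0.744520); f=(0.744520, -0.152640) → (0.304466, 0.701781)
0.960000: (0.304466, 0.701781); f=(0.701781, -0.484100) → (0.500964, 0.566233)
(p(1.24), q(1.24)) ≈ (0.5010, 0.5662)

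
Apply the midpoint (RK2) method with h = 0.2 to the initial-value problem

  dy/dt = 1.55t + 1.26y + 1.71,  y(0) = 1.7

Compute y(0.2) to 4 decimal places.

Midpoint: k1 = f(t_n, y_n); k2 = f(t_n + h/2, y_n + (h/2)·k1); y_{n+1} = y_n + h·k2.
t=0.000000, y=1.700000:
  k1 = f(0.000000, 1.700000) = 3.852000
  k2 = f(0.100000, 2.085200) = 4.492352
  y ← 1.700000 + 0.2·4.492352 = 2.598470
y(0.2) ≈ 2.5985

2.5985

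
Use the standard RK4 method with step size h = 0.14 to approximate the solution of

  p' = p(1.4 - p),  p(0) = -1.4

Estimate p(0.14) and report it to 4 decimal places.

-2.1733

RK4: k1 = f(t_n, p_n); k2 = f(t_n + h/2, p_n + (h/2)·k1); k3 = f(t_n + h/2, p_n + (h/2)·k2); k4 = f(t_n + h, p_n + h·k3); p_{n+1} = p_n + (h/6)·(k1 + 2k2 + 2k3 + k4).
t=0.000000, p=-1.400000:
  k1 = f(0.000000, -1.400000) = -3.920000
  k2 = f(0.070000, -1.674400) = -5.147775
  k3 = f(0.070000, -1.760344) = -5.563294
  k4 = f(0.140000, -2.178861) = -7.797842
  p ← -1.400000 + (0.14/6)·(k1 + 2k2 + 2k3 + k4) = -2.173266
p(0.14) ≈ -2.1733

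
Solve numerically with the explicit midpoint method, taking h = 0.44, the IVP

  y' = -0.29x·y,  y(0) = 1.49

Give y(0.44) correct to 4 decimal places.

1.4482

Midpoint: k1 = f(x_n, y_n); k2 = f(x_n + h/2, y_n + (h/2)·k1); y_{n+1} = y_n + h·k2.
x=0.000000, y=1.490000:
  k1 = f(0.000000, 1.490000) = 0.000000
  k2 = f(0.220000, 1.490000) = -0.095062
  y ← 1.490000 + 0.44·(-0.095062) = 1.448173
y(0.44) ≈ 1.4482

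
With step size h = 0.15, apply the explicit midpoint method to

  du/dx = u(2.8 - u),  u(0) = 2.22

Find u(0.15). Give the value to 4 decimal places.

Midpoint: k1 = f(x_n, u_n); k2 = f(x_n + h/2, u_n + (h/2)·k1); u_{n+1} = u_n + h·k2.
x=0.000000, u=2.220000:
  k1 = f(0.000000, 2.220000) = 1.287600
  k2 = f(0.075000, 2.316570) = 1.119899
  u ← 2.220000 + 0.15·1.119899 = 2.387985
u(0.15) ≈ 2.3880

2.3880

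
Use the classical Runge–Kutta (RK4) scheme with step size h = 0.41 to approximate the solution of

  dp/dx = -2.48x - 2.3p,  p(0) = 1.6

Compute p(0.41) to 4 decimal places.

0.4733

RK4: k1 = f(x_n, p_n); k2 = f(x_n + h/2, p_n + (h/2)·k1); k3 = f(x_n + h/2, p_n + (h/2)·k2); k4 = f(x_n + h, p_n + h·k3); p_{n+1} = p_n + (h/6)·(k1 + 2k2 + 2k3 + k4).
x=0.000000, p=1.600000:
  k1 = f(0.000000, 1.600000) = -3.680000
  k2 = f(0.205000, 0.845600) = -2.453280
  k3 = f(0.205000, 1.097078) = -3.031678
  k4 = f(0.410000, 0.357012) = -1.837927
  p ← 1.600000 + (0.41/6)·(k1 + 2k2 + 2k3 + k4) = 0.473331
p(0.41) ≈ 0.4733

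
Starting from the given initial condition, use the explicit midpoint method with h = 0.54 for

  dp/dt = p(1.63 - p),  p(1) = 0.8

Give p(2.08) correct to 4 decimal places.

1.3788

Midpoint: k1 = f(t_n, p_n); k2 = f(t_n + h/2, p_n + (h/2)·k1); p_{n+1} = p_n + h·k2.
t=1.000000, p=0.800000:
  k1 = f(1.000000, 0.800000) = 0.664000
  k2 = f(1.270000, 0.979280) = 0.637237
  p ← 0.800000 + 0.54·0.637237 = 1.144108
t=1.540000, p=1.144108:
  k1 = f(1.540000, 1.144108) = 0.555913
  k2 = f(1.810000, 1.294205) = 0.434588
  p ← 1.144108 + 0.54·0.434588 = 1.378786
p(2.08) ≈ 1.3788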